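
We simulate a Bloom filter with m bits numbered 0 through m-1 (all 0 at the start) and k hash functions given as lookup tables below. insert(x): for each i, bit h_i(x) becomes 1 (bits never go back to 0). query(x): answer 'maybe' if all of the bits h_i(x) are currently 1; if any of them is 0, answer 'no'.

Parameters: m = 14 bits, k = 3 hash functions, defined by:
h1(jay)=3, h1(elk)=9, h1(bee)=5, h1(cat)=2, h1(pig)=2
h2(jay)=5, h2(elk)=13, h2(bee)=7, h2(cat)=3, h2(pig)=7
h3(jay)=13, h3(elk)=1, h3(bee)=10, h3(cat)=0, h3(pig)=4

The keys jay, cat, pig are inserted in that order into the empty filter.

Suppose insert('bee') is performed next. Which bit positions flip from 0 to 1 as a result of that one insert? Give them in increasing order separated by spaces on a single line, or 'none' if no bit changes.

Answer: 10

Derivation:
Start: bits=00000000000000
After insert 'jay': sets bits 3 5 13 -> bits=00010100000001
After insert 'cat': sets bits 0 2 3 -> bits=10110100000001
After insert 'pig': sets bits 2 4 7 -> bits=10111101000001
insert 'bee' would touch bits 5 7 10; currently bit5=1, bit7=1, bit10=0
Bits that are 0 among those (would change 0->1): 10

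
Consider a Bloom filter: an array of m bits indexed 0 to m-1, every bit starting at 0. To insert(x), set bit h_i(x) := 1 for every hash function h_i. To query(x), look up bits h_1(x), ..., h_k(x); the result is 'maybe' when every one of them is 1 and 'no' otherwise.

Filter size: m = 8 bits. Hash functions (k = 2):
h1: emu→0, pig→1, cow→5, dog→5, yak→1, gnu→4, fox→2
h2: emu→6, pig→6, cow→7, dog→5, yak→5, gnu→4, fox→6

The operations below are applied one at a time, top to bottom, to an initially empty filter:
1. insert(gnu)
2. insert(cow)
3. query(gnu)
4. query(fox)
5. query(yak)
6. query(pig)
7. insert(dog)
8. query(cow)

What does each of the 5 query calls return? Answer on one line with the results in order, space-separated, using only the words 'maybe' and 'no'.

Start: bits=00000000
Op 1: insert gnu -> sets bits 4 -> bits=00001000
Op 2: insert cow -> sets bits 5 7 -> bits=00001101
Op 3: query gnu -> checks bit4=1 (all 1) -> maybe
Op 4: query fox -> checks bit2=0, bit6=0 (has a 0) -> no
Op 5: query yak -> checks bit1=0, bit5=1 (has a 0) -> no
Op 6: query pig -> checks bit1=0, bit6=0 (has a 0) -> no
Op 7: insert dog -> sets bits 5 -> bits=00001101
Op 8: query cow -> checks bit5=1, bit7=1 (all 1) -> maybe
Query results in order: maybe no no no maybe

Answer: maybe no no no maybe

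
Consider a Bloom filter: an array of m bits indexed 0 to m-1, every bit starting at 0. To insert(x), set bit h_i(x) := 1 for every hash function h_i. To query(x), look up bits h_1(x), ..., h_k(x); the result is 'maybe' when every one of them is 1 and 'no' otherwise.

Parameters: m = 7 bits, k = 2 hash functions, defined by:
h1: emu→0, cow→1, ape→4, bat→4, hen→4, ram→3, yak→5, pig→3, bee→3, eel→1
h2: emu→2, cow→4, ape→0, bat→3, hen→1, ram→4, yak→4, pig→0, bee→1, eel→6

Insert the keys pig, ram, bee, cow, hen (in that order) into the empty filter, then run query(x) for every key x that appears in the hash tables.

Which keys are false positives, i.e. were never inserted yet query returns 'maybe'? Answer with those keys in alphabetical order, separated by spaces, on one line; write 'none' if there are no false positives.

Start: bits=0000000
After insert 'pig': sets bits 0 3 -> bits=1001000
After insert 'ram': sets bits 3 4 -> bits=1001100
After insert 'bee': sets bits 1 3 -> bits=1101100
After insert 'cow': sets bits 1 4 -> bits=1101100
After insert 'hen': sets bits 1 4 -> bits=1101100
Not inserted: ape bat eel emu yak — query each against bits=1101100:
query ape: checks bit0=1, bit4=1 (all 1) -> maybe => FALSE POSITIVE
query bat: checks bit3=1, bit4=1 (all 1) -> maybe => FALSE POSITIVE
query eel: checks bit1=1, bit6=0 (has a 0) -> no => not a false positive
query emu: checks bit0=1, bit2=0 (has a 0) -> no => not a false positive
query yak: checks bit4=1, bit5=0 (has a 0) -> no => not a false positive
False positives (alphabetical): ape bat

Answer: ape bat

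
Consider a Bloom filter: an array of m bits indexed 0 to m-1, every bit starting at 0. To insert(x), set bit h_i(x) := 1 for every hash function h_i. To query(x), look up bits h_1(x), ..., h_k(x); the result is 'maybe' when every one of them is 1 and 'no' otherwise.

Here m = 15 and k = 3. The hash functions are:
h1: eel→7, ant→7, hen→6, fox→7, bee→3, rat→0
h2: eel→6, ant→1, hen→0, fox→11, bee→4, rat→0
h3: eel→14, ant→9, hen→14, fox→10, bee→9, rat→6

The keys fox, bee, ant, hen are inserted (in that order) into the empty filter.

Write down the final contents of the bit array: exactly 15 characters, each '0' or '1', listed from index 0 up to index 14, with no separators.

Answer: 110110110111001

Derivation:
Start: bits=000000000000000
After insert 'fox': sets bits 7 10 11 -> bits=000000010011000
After insert 'bee': sets bits 3 4 9 -> bits=000110010111000
After insert 'ant': sets bits 1 7 9 -> bits=010110010111000
After insert 'hen': sets bits 0 6 14 -> bits=110110110111001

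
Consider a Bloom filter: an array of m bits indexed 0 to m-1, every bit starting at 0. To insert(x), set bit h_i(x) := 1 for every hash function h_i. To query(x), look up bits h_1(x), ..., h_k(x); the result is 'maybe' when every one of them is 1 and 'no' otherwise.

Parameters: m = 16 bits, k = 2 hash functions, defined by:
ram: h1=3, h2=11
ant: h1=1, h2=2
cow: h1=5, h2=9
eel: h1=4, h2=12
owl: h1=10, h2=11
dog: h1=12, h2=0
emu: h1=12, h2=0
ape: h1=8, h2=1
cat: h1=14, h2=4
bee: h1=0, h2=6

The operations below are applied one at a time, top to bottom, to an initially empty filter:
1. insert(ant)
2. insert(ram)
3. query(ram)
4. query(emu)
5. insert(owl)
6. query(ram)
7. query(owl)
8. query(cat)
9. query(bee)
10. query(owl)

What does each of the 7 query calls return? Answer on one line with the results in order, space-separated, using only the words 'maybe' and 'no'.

Answer: maybe no maybe maybe no no maybe

Derivation:
Start: bits=0000000000000000
Op 1: insert ant -> sets bits 1 2 -> bits=0110000000000000
Op 2: insert ram -> sets bits 3 11 -> bits=0111000000010000
Op 3: query ram -> checks bit3=1, bit11=1 (all 1) -> maybe
Op 4: query emu -> checks bit0=0, bit12=0 (has a 0) -> no
Op 5: insert owl -> sets bits 10 11 -> bits=0111000000110000
Op 6: query ram -> checks bit3=1, bit11=1 (all 1) -> maybe
Op 7: query owl -> checks bit10=1, bit11=1 (all 1) -> maybe
Op 8: query cat -> checks bit4=0, bit14=0 (has a 0) -> no
Op 9: query bee -> checks bit0=0, bit6=0 (has a 0) -> no
Op 10: query owl -> checks bit10=1, bit11=1 (all 1) -> maybe
Query results in order: maybe no maybe maybe no no maybe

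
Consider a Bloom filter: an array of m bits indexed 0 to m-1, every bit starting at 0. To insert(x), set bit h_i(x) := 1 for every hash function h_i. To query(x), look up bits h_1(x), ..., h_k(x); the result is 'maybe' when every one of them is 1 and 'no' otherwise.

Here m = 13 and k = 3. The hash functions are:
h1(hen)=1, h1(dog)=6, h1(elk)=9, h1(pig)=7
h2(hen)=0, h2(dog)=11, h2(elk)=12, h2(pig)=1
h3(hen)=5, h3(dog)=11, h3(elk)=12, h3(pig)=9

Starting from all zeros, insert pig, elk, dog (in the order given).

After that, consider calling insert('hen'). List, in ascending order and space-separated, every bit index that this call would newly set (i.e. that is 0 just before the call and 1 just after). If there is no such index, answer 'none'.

Answer: 0 5

Derivation:
Start: bits=0000000000000
After insert 'pig': sets bits 1 7 9 -> bits=0100000101000
After insert 'elk': sets bits 9 12 -> bits=0100000101001
After insert 'dog': sets bits 6 11 -> bits=0100001101011
insert 'hen' would touch bits 0 1 5; currently bit0=0, bit1=1, bit5=0
Bits that are 0 among those (would change 0->1): 0 5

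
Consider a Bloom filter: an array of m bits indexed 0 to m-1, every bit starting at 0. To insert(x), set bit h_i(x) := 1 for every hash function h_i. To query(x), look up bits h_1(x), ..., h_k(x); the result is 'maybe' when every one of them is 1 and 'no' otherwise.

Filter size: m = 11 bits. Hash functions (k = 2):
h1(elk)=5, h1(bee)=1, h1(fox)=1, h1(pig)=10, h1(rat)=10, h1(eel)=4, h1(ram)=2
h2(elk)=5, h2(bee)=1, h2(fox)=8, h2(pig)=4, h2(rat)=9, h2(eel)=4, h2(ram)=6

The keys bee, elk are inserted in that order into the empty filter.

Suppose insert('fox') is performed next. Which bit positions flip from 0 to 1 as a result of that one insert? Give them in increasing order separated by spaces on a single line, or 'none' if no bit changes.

Answer: 8

Derivation:
Start: bits=00000000000
After insert 'bee': sets bits 1 -> bits=01000000000
After insert 'elk': sets bits 5 -> bits=01000100000
insert 'fox' would touch bits 1 8; currently bit1=1, bit8=0
Bits that are 0 among those (would change 0->1): 8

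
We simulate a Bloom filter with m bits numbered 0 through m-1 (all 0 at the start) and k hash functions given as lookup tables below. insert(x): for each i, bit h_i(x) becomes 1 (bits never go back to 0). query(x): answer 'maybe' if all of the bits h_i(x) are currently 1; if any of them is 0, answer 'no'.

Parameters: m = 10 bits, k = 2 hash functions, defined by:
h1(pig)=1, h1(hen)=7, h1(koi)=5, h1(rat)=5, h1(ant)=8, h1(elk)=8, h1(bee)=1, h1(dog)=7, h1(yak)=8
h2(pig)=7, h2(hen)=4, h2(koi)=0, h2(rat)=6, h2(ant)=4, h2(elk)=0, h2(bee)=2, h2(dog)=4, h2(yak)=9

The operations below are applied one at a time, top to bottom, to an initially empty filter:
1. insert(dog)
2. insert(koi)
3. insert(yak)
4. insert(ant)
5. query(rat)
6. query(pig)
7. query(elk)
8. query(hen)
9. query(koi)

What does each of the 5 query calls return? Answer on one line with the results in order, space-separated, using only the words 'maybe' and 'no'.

Start: bits=0000000000
Op 1: insert dog -> sets bits 4 7 -> bits=0000100100
Op 2: insert koi -> sets bits 0 5 -> bits=1000110100
Op 3: insert yak -> sets bits 8 9 -> bits=1000110111
Op 4: insert ant -> sets bits 4 8 -> bits=1000110111
Op 5: query rat -> checks bit5=1, bit6=0 (has a 0) -> no
Op 6: query pig -> checks bit1=0, bit7=1 (has a 0) -> no
Op 7: query elk -> checks bit0=1, bit8=1 (all 1) -> maybe
Op 8: query hen -> checks bit4=1, bit7=1 (all 1) -> maybe
Op 9: query koi -> checks bit0=1, bit5=1 (all 1) -> maybe
Query results in order: no no maybe maybe maybe

Answer: no no maybe maybe maybe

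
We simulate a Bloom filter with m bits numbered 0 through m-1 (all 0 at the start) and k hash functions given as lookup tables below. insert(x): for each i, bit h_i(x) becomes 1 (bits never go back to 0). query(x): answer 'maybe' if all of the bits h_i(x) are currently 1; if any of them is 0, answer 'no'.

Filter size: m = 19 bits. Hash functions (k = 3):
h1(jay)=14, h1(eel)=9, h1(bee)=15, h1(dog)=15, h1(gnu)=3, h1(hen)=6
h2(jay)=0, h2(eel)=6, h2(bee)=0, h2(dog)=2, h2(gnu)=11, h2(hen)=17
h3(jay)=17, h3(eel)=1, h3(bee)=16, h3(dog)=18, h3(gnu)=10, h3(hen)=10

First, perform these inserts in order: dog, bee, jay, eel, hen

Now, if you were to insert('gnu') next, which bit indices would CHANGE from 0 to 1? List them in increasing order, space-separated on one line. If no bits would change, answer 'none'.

Answer: 3 11

Derivation:
Start: bits=0000000000000000000
After insert 'dog': sets bits 2 15 18 -> bits=0010000000000001001
After insert 'bee': sets bits 0 15 16 -> bits=1010000000000001101
After insert 'jay': sets bits 0 14 17 -> bits=1010000000000011111
After insert 'eel': sets bits 1 6 9 -> bits=1110001001000011111
After insert 'hen': sets bits 6 10 17 -> bits=1110001001100011111
insert 'gnu' would touch bits 3 10 11; currently bit3=0, bit10=1, bit11=0
Bits that are 0 among those (would change 0->1): 3 11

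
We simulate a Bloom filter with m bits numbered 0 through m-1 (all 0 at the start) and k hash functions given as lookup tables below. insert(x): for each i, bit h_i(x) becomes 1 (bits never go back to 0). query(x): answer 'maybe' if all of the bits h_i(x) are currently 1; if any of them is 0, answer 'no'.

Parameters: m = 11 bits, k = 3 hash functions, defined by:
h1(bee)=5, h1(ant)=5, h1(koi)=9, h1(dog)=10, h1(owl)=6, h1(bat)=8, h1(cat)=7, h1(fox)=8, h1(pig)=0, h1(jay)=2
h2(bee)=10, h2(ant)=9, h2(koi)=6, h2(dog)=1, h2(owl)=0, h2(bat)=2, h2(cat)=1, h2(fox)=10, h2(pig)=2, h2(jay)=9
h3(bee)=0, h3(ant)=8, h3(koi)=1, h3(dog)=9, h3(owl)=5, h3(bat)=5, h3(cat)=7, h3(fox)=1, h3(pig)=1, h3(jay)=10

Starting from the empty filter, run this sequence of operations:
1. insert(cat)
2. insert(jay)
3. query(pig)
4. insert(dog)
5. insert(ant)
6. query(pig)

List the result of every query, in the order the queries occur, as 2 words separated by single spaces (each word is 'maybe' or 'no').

Answer: no no

Derivation:
Start: bits=00000000000
Op 1: insert cat -> sets bits 1 7 -> bits=01000001000
Op 2: insert jay -> sets bits 2 9 10 -> bits=01100001011
Op 3: query pig -> checks bit0=0, bit1=1, bit2=1 (has a 0) -> no
Op 4: insert dog -> sets bits 1 9 10 -> bits=01100001011
Op 5: insert ant -> sets bits 5 8 9 -> bits=01100101111
Op 6: query pig -> checks bit0=0, bit1=1, bit2=1 (has a 0) -> no
Query results in order: no no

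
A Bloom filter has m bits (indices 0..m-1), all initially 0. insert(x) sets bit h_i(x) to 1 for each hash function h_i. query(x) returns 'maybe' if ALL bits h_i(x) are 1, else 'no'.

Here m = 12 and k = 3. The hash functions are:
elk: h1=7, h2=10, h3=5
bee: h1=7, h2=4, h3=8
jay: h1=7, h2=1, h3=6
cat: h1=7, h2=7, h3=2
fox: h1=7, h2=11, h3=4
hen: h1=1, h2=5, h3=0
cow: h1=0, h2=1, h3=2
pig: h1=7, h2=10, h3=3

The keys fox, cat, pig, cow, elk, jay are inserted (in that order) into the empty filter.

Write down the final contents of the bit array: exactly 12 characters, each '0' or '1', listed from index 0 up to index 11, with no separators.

Answer: 111111110011

Derivation:
Start: bits=000000000000
After insert 'fox': sets bits 4 7 11 -> bits=000010010001
After insert 'cat': sets bits 2 7 -> bits=001010010001
After insert 'pig': sets bits 3 7 10 -> bits=001110010011
After insert 'cow': sets bits 0 1 2 -> bits=111110010011
After insert 'elk': sets bits 5 7 10 -> bits=111111010011
After insert 'jay': sets bits 1 6 7 -> bits=111111110011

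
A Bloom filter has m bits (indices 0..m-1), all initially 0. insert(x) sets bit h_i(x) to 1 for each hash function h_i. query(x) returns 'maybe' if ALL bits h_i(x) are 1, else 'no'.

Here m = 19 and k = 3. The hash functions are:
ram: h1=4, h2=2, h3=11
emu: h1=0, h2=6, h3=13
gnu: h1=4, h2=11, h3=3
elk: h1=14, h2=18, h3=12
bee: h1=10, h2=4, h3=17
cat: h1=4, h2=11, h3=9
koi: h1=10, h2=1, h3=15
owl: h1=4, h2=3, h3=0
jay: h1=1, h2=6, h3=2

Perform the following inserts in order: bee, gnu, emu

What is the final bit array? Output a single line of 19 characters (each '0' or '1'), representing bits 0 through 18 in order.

Answer: 1001101000110100010

Derivation:
Start: bits=0000000000000000000
After insert 'bee': sets bits 4 10 17 -> bits=0000100000100000010
After insert 'gnu': sets bits 3 4 11 -> bits=0001100000110000010
After insert 'emu': sets bits 0 6 13 -> bits=1001101000110100010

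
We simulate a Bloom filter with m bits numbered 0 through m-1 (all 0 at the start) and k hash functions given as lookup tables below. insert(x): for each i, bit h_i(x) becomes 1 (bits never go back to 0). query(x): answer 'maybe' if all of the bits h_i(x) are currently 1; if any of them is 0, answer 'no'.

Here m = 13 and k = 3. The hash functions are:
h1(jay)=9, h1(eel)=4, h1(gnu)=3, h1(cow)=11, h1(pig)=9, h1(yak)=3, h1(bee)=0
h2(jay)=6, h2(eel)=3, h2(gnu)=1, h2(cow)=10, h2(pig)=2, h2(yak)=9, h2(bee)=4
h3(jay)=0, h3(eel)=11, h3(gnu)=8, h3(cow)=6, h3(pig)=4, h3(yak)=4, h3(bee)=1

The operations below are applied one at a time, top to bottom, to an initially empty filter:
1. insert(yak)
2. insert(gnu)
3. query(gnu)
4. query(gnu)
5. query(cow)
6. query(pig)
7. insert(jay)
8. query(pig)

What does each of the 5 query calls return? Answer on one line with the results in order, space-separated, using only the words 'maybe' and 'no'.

Start: bits=0000000000000
Op 1: insert yak -> sets bits 3 4 9 -> bits=0001100001000
Op 2: insert gnu -> sets bits 1 3 8 -> bits=0101100011000
Op 3: query gnu -> checks bit1=1, bit3=1, bit8=1 (all 1) -> maybe
Op 4: query gnu -> checks bit1=1, bit3=1, bit8=1 (all 1) -> maybe
Op 5: query cow -> checks bit6=0, bit10=0, bit11=0 (has a 0) -> no
Op 6: query pig -> checks bit2=0, bit4=1, bit9=1 (has a 0) -> no
Op 7: insert jay -> sets bits 0 6 9 -> bits=1101101011000
Op 8: query pig -> checks bit2=0, bit4=1, bit9=1 (has a 0) -> no
Query results in order: maybe maybe no no no

Answer: maybe maybe no no no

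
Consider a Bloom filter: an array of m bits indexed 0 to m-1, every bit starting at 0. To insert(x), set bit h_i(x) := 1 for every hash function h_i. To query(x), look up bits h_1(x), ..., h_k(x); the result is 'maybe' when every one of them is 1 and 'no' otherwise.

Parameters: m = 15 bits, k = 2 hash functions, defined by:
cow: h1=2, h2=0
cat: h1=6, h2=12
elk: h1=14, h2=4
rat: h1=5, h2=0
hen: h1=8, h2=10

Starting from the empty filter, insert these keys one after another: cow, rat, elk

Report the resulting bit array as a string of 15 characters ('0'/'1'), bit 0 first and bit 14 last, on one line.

Start: bits=000000000000000
After insert 'cow': sets bits 0 2 -> bits=101000000000000
After insert 'rat': sets bits 0 5 -> bits=101001000000000
After insert 'elk': sets bits 4 14 -> bits=101011000000001

Answer: 101011000000001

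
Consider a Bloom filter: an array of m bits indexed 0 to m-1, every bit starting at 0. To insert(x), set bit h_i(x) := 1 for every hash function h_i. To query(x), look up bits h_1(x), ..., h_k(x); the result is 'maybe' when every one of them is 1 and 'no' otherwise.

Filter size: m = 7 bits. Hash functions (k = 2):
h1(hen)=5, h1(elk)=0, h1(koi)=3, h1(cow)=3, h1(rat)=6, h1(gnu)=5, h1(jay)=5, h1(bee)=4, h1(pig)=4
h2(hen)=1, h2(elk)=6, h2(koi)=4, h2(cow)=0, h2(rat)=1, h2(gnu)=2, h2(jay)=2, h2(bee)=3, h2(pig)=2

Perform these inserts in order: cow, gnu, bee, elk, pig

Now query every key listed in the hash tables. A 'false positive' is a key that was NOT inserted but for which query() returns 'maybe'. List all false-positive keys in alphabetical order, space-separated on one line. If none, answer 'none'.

Start: bits=0000000
After insert 'cow': sets bits 0 3 -> bits=1001000
After insert 'gnu': sets bits 2 5 -> bits=1011010
After insert 'bee': sets bits 3 4 -> bits=1011110
After insert 'elk': sets bits 0 6 -> bits=1011111
After insert 'pig': sets bits 2 4 -> bits=1011111
Not inserted: hen jay koi rat — query each against bits=1011111:
query hen: checks bit1=0, bit5=1 (has a 0) -> no => not a false positive
query jay: checks bit2=1, bit5=1 (all 1) -> maybe => FALSE POSITIVE
query koi: checks bit3=1, bit4=1 (all 1) -> maybe => FALSE POSITIVE
query rat: checks bit1=0, bit6=1 (has a 0) -> no => not a false positive
False positives (alphabetical): jay koi

Answer: jay koi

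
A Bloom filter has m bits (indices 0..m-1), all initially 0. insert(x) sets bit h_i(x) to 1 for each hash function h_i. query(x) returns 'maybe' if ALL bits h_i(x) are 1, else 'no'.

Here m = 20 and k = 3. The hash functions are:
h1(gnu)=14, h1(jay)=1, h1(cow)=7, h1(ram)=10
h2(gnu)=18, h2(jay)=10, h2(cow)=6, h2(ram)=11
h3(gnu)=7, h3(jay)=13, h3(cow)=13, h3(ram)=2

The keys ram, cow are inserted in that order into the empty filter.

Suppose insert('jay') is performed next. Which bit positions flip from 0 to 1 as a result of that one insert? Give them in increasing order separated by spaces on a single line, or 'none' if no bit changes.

Answer: 1

Derivation:
Start: bits=00000000000000000000
After insert 'ram': sets bits 2 10 11 -> bits=00100000001100000000
After insert 'cow': sets bits 6 7 13 -> bits=00100011001101000000
insert 'jay' would touch bits 1 10 13; currently bit1=0, bit10=1, bit13=1
Bits that are 0 among those (would change 0->1): 1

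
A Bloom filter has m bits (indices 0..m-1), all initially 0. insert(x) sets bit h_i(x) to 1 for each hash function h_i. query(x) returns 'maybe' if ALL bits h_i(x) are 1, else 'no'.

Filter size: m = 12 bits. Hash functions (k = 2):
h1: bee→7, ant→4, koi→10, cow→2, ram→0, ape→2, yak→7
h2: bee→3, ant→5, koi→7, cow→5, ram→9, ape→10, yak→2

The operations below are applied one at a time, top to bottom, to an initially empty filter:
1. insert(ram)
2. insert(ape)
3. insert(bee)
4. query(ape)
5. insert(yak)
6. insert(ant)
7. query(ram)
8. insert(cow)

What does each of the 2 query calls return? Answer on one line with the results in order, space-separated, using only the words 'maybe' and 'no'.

Start: bits=000000000000
Op 1: insert ram -> sets bits 0 9 -> bits=100000000100
Op 2: insert ape -> sets bits 2 10 -> bits=101000000110
Op 3: insert bee -> sets bits 3 7 -> bits=101100010110
Op 4: query ape -> checks bit2=1, bit10=1 (all 1) -> maybe
Op 5: insert yak -> sets bits 2 7 -> bits=101100010110
Op 6: insert ant -> sets bits 4 5 -> bits=101111010110
Op 7: query ram -> checks bit0=1, bit9=1 (all 1) -> maybe
Op 8: insert cow -> sets bits 2 5 -> bits=101111010110
Query results in order: maybe maybe

Answer: maybe maybe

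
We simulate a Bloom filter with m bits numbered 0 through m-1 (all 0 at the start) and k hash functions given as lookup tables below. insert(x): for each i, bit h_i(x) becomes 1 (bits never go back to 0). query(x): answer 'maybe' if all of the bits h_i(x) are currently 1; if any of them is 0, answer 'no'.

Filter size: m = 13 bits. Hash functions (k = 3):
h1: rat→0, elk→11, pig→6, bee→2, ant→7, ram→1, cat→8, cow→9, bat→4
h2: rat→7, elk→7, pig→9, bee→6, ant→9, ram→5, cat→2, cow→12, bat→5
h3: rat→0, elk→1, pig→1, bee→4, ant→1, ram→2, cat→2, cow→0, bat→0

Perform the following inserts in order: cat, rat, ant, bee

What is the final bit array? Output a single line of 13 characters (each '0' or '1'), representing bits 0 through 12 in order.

Start: bits=0000000000000
After insert 'cat': sets bits 2 8 -> bits=0010000010000
After insert 'rat': sets bits 0 7 -> bits=1010000110000
After insert 'ant': sets bits 1 7 9 -> bits=1110000111000
After insert 'bee': sets bits 2 4 6 -> bits=1110101111000

Answer: 1110101111000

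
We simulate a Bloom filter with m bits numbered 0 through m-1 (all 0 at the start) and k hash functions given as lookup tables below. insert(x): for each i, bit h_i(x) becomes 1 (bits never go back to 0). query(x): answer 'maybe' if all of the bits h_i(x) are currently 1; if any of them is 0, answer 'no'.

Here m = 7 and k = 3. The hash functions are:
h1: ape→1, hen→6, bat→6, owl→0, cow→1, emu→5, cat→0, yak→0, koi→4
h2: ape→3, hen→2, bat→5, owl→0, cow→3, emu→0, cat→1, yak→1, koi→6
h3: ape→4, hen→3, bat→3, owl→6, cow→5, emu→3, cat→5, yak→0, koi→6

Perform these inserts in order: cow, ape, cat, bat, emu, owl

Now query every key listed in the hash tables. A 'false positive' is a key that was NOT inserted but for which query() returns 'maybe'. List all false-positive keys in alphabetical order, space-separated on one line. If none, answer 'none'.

Start: bits=0000000
After insert 'cow': sets bits 1 3 5 -> bits=0101010
After insert 'ape': sets bits 1 3 4 -> bits=0101110
After insert 'cat': sets bits 0 1 5 -> bits=1101110
After insert 'bat': sets bits 3 5 6 -> bits=1101111
After insert 'emu': sets bits 0 3 5 -> bits=1101111
After insert 'owl': sets bits 0 6 -> bits=1101111
Not inserted: hen koi yak — query each against bits=1101111:
query hen: checks bit2=0, bit3=1, bit6=1 (has a 0) -> no => not a false positive
query koi: checks bit4=1, bit6=1 (all 1) -> maybe => FALSE POSITIVE
query yak: checks bit0=1, bit1=1 (all 1) -> maybe => FALSE POSITIVE
False positives (alphabetical): koi yak

Answer: koi yak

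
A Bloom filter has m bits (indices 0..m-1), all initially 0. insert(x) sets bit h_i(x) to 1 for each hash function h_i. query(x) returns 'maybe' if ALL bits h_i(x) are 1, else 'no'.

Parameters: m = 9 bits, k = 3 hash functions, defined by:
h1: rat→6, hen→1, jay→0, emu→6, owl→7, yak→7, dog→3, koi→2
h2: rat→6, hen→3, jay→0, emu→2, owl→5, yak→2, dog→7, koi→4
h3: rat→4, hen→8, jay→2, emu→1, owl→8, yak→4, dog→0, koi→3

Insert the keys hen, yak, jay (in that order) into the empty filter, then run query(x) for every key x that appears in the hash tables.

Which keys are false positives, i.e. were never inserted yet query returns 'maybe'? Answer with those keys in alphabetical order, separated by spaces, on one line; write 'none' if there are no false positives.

Start: bits=000000000
After insert 'hen': sets bits 1 3 8 -> bits=010100001
After insert 'yak': sets bits 2 4 7 -> bits=011110011
After insert 'jay': sets bits 0 2 -> bits=111110011
Not inserted: dog emu koi owl rat — query each against bits=111110011:
query dog: checks bit0=1, bit3=1, bit7=1 (all 1) -> maybe => FALSE POSITIVE
query emu: checks bit1=1, bit2=1, bit6=0 (has a 0) -> no => not a false positive
query koi: checks bit2=1, bit3=1, bit4=1 (all 1) -> maybe => FALSE POSITIVE
query owl: checks bit5=0, bit7=1, bit8=1 (has a 0) -> no => not a false positive
query rat: checks bit4=1, bit6=0 (has a 0) -> no => not a false positive
False positives (alphabetical): dog koi

Answer: dog koi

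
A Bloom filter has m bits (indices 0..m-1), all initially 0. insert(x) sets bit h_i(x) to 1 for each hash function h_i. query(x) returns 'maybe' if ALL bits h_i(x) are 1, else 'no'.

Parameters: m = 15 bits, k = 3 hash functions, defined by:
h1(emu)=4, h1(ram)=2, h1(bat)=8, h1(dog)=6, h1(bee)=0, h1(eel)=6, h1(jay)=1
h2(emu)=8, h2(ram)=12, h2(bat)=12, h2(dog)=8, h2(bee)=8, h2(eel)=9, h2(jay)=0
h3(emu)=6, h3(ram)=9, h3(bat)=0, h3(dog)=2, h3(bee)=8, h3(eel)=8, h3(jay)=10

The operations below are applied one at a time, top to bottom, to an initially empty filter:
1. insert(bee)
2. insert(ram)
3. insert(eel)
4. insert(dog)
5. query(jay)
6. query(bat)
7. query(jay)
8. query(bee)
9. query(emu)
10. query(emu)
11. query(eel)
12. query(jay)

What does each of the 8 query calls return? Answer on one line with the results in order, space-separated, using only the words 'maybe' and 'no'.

Answer: no maybe no maybe no no maybe no

Derivation:
Start: bits=000000000000000
Op 1: insert bee -> sets bits 0 8 -> bits=100000001000000
Op 2: insert ram -> sets bits 2 9 12 -> bits=101000001100100
Op 3: insert eel -> sets bits 6 8 9 -> bits=101000101100100
Op 4: insert dog -> sets bits 2 6 8 -> bits=101000101100100
Op 5: query jay -> checks bit0=1, bit1=0, bit10=0 (has a 0) -> no
Op 6: query bat -> checks bit0=1, bit8=1, bit12=1 (all 1) -> maybe
Op 7: query jay -> checks bit0=1, bit1=0, bit10=0 (has a 0) -> no
Op 8: query bee -> checks bit0=1, bit8=1 (all 1) -> maybe
Op 9: query emu -> checks bit4=0, bit6=1, bit8=1 (has a 0) -> no
Op 10: query emu -> checks bit4=0, bit6=1, bit8=1 (has a 0) -> no
Op 11: query eel -> checks bit6=1, bit8=1, bit9=1 (all 1) -> maybe
Op 12: query jay -> checks bit0=1, bit1=0, bit10=0 (has a 0) -> no
Query results in order: no maybe no maybe no no maybe no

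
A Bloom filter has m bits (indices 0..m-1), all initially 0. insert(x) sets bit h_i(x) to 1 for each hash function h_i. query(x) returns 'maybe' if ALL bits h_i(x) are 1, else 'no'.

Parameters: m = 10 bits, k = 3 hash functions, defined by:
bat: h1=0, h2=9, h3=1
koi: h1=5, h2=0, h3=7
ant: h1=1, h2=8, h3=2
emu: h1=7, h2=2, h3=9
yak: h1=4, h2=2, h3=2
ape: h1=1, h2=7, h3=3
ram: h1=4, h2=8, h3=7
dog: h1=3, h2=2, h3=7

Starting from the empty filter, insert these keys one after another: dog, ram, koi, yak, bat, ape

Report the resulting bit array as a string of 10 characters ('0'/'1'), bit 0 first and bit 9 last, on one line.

Start: bits=0000000000
After insert 'dog': sets bits 2 3 7 -> bits=0011000100
After insert 'ram': sets bits 4 7 8 -> bits=0011100110
After insert 'koi': sets bits 0 5 7 -> bits=1011110110
After insert 'yak': sets bits 2 4 -> bits=1011110110
After insert 'bat': sets bits 0 1 9 -> bits=1111110111
After insert 'ape': sets bits 1 3 7 -> bits=1111110111

Answer: 1111110111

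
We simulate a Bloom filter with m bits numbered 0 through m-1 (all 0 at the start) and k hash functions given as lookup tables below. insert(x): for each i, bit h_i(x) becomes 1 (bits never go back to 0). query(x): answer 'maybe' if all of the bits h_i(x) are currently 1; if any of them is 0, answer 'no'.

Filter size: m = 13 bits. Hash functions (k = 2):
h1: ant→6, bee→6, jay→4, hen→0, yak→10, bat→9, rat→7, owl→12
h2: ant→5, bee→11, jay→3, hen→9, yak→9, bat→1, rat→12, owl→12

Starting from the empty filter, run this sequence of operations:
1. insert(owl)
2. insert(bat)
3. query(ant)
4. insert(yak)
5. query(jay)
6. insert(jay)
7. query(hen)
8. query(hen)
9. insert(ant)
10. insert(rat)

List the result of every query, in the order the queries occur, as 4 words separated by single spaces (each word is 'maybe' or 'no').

Answer: no no no no

Derivation:
Start: bits=0000000000000
Op 1: insert owl -> sets bits 12 -> bits=0000000000001
Op 2: insert bat -> sets bits 1 9 -> bits=0100000001001
Op 3: query ant -> checks bit5=0, bit6=0 (has a 0) -> no
Op 4: insert yak -> sets bits 9 10 -> bits=0100000001101
Op 5: query jay -> checks bit3=0, bit4=0 (has a 0) -> no
Op 6: insert jay -> sets bits 3 4 -> bits=0101100001101
Op 7: query hen -> checks bit0=0, bit9=1 (has a 0) -> no
Op 8: query hen -> checks bit0=0, bit9=1 (has a 0) -> no
Op 9: insert ant -> sets bits 5 6 -> bits=0101111001101
Op 10: insert rat -> sets bits 7 12 -> bits=0101111101101
Query results in order: no no no no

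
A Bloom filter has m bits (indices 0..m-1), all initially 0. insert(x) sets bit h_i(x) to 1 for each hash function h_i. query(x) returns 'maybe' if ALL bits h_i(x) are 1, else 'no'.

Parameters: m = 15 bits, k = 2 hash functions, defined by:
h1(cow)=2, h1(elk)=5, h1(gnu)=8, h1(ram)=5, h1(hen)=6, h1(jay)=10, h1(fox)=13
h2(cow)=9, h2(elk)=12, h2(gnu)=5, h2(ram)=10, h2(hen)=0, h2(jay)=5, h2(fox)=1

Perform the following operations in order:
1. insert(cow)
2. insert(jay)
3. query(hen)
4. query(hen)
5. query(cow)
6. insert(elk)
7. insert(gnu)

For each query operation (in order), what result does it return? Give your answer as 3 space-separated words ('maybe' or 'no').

Answer: no no maybe

Derivation:
Start: bits=000000000000000
Op 1: insert cow -> sets bits 2 9 -> bits=001000000100000
Op 2: insert jay -> sets bits 5 10 -> bits=001001000110000
Op 3: query hen -> checks bit0=0, bit6=0 (has a 0) -> no
Op 4: query hen -> checks bit0=0, bit6=0 (has a 0) -> no
Op 5: query cow -> checks bit2=1, bit9=1 (all 1) -> maybe
Op 6: insert elk -> sets bits 5 12 -> bits=001001000110100
Op 7: insert gnu -> sets bits 5 8 -> bits=001001001110100
Query results in order: no no maybe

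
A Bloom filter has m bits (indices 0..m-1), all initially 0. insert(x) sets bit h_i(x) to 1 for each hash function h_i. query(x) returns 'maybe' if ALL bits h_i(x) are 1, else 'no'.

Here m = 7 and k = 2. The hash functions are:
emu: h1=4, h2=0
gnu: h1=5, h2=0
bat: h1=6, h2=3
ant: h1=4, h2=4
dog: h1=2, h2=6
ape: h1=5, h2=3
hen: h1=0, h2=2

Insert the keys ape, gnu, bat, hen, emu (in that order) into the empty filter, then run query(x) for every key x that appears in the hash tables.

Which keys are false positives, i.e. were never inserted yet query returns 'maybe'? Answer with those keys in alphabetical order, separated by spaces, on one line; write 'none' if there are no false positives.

Answer: ant dog

Derivation:
Start: bits=0000000
After insert 'ape': sets bits 3 5 -> bits=0001010
After insert 'gnu': sets bits 0 5 -> bits=1001010
After insert 'bat': sets bits 3 6 -> bits=1001011
After insert 'hen': sets bits 0 2 -> bits=1011011
After insert 'emu': sets bits 0 4 -> bits=1011111
Not inserted: ant dog — query each against bits=1011111:
query ant: checks bit4=1 (all 1) -> maybe => FALSE POSITIVE
query dog: checks bit2=1, bit6=1 (all 1) -> maybe => FALSE POSITIVE
False positives (alphabetical): ant dog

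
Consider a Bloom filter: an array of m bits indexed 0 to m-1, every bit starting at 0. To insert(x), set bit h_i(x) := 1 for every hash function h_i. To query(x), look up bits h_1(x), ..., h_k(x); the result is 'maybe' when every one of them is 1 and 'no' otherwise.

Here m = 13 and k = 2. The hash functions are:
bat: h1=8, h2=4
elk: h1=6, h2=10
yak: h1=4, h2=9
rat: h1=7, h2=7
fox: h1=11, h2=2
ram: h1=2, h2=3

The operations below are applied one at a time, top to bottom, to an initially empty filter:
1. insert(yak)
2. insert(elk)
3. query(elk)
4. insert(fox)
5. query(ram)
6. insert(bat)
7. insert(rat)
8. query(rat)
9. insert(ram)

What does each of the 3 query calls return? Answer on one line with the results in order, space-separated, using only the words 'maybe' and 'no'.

Answer: maybe no maybe

Derivation:
Start: bits=0000000000000
Op 1: insert yak -> sets bits 4 9 -> bits=0000100001000
Op 2: insert elk -> sets bits 6 10 -> bits=0000101001100
Op 3: query elk -> checks bit6=1, bit10=1 (all 1) -> maybe
Op 4: insert fox -> sets bits 2 11 -> bits=0010101001110
Op 5: query ram -> checks bit2=1, bit3=0 (has a 0) -> no
Op 6: insert bat -> sets bits 4 8 -> bits=0010101011110
Op 7: insert rat -> sets bits 7 -> bits=0010101111110
Op 8: query rat -> checks bit7=1 (all 1) -> maybe
Op 9: insert ram -> sets bits 2 3 -> bits=0011101111110
Query results in order: maybe no maybe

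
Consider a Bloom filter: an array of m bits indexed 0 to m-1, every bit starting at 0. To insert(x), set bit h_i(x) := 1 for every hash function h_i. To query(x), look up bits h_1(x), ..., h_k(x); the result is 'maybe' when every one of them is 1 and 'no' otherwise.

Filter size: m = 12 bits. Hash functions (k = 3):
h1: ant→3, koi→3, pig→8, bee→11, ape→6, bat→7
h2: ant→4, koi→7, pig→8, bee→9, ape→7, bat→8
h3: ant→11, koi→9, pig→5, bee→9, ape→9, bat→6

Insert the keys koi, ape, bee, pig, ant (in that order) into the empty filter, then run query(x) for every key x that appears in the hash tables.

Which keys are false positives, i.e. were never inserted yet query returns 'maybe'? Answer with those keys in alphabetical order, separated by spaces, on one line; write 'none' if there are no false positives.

Answer: bat

Derivation:
Start: bits=000000000000
After insert 'koi': sets bits 3 7 9 -> bits=000100010100
After insert 'ape': sets bits 6 7 9 -> bits=000100110100
After insert 'bee': sets bits 9 11 -> bits=000100110101
After insert 'pig': sets bits 5 8 -> bits=000101111101
After insert 'ant': sets bits 3 4 11 -> bits=000111111101
Not inserted: bat — query each against bits=000111111101:
query bat: checks bit6=1, bit7=1, bit8=1 (all 1) -> maybe => FALSE POSITIVE
False positives (alphabetical): bat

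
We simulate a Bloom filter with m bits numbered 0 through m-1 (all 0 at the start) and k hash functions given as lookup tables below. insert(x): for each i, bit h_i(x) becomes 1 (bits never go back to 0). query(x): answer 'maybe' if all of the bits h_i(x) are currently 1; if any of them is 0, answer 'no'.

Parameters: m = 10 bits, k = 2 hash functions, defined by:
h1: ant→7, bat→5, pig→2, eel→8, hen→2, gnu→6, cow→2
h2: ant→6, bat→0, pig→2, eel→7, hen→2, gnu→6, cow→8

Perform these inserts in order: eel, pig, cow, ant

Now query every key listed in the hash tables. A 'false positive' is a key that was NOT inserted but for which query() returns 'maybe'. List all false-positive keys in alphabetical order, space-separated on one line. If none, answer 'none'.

Answer: gnu hen

Derivation:
Start: bits=0000000000
After insert 'eel': sets bits 7 8 -> bits=0000000110
After insert 'pig': sets bits 2 -> bits=0010000110
After insert 'cow': sets bits 2 8 -> bits=0010000110
After insert 'ant': sets bits 6 7 -> bits=0010001110
Not inserted: bat gnu hen — query each against bits=0010001110:
query bat: checks bit0=0, bit5=0 (has a 0) -> no => not a false positive
query gnu: checks bit6=1 (all 1) -> maybe => FALSE POSITIVE
query hen: checks bit2=1 (all 1) -> maybe => FALSE POSITIVE
False positives (alphabetical): gnu hen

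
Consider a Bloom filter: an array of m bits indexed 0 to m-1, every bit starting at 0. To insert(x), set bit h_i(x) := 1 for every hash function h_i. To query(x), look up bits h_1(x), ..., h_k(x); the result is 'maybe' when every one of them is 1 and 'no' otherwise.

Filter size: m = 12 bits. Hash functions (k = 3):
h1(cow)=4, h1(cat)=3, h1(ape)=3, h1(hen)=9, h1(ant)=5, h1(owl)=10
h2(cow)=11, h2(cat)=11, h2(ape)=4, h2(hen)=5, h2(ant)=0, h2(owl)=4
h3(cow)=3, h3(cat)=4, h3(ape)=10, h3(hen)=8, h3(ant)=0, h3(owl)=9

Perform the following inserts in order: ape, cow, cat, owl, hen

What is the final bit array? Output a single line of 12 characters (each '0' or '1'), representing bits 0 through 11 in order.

Start: bits=000000000000
After insert 'ape': sets bits 3 4 10 -> bits=000110000010
After insert 'cow': sets bits 3 4 11 -> bits=000110000011
After insert 'cat': sets bits 3 4 11 -> bits=000110000011
After insert 'owl': sets bits 4 9 10 -> bits=000110000111
After insert 'hen': sets bits 5 8 9 -> bits=000111001111

Answer: 000111001111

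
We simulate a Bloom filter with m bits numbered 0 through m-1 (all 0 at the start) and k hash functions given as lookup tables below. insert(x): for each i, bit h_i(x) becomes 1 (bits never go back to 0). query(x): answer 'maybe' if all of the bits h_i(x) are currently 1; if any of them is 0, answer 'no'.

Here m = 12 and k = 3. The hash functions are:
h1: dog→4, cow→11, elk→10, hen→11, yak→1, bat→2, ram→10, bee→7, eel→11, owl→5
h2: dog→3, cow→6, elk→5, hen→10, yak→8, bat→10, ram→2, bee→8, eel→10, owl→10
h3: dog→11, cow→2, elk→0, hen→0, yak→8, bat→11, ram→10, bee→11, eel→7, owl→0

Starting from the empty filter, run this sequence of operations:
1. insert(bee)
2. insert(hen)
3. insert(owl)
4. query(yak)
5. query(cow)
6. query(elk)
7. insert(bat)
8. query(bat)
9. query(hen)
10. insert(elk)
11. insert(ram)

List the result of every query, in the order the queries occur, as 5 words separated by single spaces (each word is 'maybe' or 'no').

Start: bits=000000000000
Op 1: insert bee -> sets bits 7 8 11 -> bits=000000011001
Op 2: insert hen -> sets bits 0 10 11 -> bits=100000011011
Op 3: insert owl -> sets bits 0 5 10 -> bits=100001011011
Op 4: query yak -> checks bit1=0, bit8=1 (has a 0) -> no
Op 5: query cow -> checks bit2=0, bit6=0, bit11=1 (has a 0) -> no
Op 6: query elk -> checks bit0=1, bit5=1, bit10=1 (all 1) -> maybe
Op 7: insert bat -> sets bits 2 10 11 -> bits=101001011011
Op 8: query bat -> checks bit2=1, bit10=1, bit11=1 (all 1) -> maybe
Op 9: query hen -> checks bit0=1, bit10=1, bit11=1 (all 1) -> maybe
Op 10: insert elk -> sets bits 0 5 10 -> bits=101001011011
Op 11: insert ram -> sets bits 2 10 -> bits=101001011011
Query results in order: no no maybe maybe maybe

Answer: no no maybe maybe maybe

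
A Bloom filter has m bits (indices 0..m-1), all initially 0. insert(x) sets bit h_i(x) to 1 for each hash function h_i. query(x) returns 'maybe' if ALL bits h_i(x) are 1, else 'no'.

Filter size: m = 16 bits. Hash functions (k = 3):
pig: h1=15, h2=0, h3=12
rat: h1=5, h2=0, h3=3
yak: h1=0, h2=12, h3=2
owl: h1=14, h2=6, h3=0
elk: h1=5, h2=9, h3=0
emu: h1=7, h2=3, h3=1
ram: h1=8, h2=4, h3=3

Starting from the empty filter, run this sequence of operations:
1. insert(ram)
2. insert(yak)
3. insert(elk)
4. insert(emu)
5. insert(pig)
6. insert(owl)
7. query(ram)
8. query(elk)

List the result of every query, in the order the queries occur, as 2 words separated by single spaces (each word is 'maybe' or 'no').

Answer: maybe maybe

Derivation:
Start: bits=0000000000000000
Op 1: insert ram -> sets bits 3 4 8 -> bits=0001100010000000
Op 2: insert yak -> sets bits 0 2 12 -> bits=1011100010001000
Op 3: insert elk -> sets bits 0 5 9 -> bits=1011110011001000
Op 4: insert emu -> sets bits 1 3 7 -> bits=1111110111001000
Op 5: insert pig -> sets bits 0 12 15 -> bits=1111110111001001
Op 6: insert owl -> sets bits 0 6 14 -> bits=1111111111001011
Op 7: query ram -> checks bit3=1, bit4=1, bit8=1 (all 1) -> maybe
Op 8: query elk -> checks bit0=1, bit5=1, bit9=1 (all 1) -> maybe
Query results in order: maybe maybe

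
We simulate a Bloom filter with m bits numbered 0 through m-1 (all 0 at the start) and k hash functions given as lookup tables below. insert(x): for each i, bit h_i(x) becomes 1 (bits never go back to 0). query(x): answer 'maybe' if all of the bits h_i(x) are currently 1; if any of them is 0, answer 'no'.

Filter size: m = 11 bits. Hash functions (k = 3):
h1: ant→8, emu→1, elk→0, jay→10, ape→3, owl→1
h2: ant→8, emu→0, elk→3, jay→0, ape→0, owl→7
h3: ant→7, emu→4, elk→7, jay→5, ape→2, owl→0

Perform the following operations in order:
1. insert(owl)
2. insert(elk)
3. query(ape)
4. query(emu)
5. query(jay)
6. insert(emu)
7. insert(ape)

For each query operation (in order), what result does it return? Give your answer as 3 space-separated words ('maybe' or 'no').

Start: bits=00000000000
Op 1: insert owl -> sets bits 0 1 7 -> bits=11000001000
Op 2: insert elk -> sets bits 0 3 7 -> bits=11010001000
Op 3: query ape -> checks bit0=1, bit2=0, bit3=1 (has a 0) -> no
Op 4: query emu -> checks bit0=1, bit1=1, bit4=0 (has a 0) -> no
Op 5: query jay -> checks bit0=1, bit5=0, bit10=0 (has a 0) -> no
Op 6: insert emu -> sets bits 0 1 4 -> bits=11011001000
Op 7: insert ape -> sets bits 0 2 3 -> bits=11111001000
Query results in order: no no no

Answer: no no no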